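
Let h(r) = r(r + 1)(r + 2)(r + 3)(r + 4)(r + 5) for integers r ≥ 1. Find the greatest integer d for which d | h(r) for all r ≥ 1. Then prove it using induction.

Computing the first values: h(1) = 720 and h(2) = 5040; gcd(720, 5040) = 720, so d ≤ 720.
We prove 720 | r(r + 1)(r + 2)(r + 3)(r + 4)(r + 5) for all r ≥ 1 by induction on r.
For the base case r = 1: h(1) = 720 = 720·(1), so 720 | h(1).
Inductive step: assume the claim holds for r = i, i.e. 720 | h(i). Then
h(i+1) − h(i) = (i+1)·(i+2)·(i+3)·(i+4)·(i+5)·(i+6) − i·(i+1)·(i+2)·(i+3)·(i+4)·(i+5) = (i+1)·(i+2)·(i+3)·(i+4)·(i+5)·[(i+6) − i] = 6·(i+1)·(i+2)·(i+3)·(i+4)·(i+5). The product of 5 consecutive integers is divisible by (5)! = 120, so h(i+1) − h(i) is divisible by 6·120 = 720. By the inductive hypothesis 720 | h(i), hence 720 | h(i+1).
This completes the induction.
Therefore the largest such d is 720.

d = 720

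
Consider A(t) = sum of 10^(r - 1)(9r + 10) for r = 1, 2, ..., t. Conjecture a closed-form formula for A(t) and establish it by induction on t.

We claim A(t) = 10^t(t + 1) - 1 for all t ≥ 1.
Base step (t = 1): A(1) = 19, and the closed form gives 19. They agree.
Suppose the result is true for t = r, so A(r) = 10^r(r + 1) - 1.
Then A(r+1) = A(r) + (10^r(9r + 19)) = (10^r(r + 1) - 1) + (10^r(9r + 19)).
Simplifying, A(r+1) = 10·10^r·r + 20·10^r - 1 = 10^(r+1)((r+1) + 1) - 1,
which is the closed form with t = r+1.
Hence, by induction on t, the claim holds for every t ≥ 1.

A(t) = 10^t(t + 1) - 1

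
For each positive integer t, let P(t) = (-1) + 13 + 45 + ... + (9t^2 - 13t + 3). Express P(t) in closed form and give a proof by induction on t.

We claim P(t) = t(3t^2 - 2t - 2) for all t ≥ 1.
Base step (t = 1): P(1) = -1, and the closed form gives -1. They agree.
Suppose the result is true for t = r, so P(r) = r(3r^2 - 2r - 2).
Then P(r+1) = P(r) + (9r^2 + 5r - 1) = (r(3r^2 - 2r - 2)) + (9r^2 + 5r - 1).
Simplifying, P(r+1) = (r + 1)(3r^2 + 4r - 1) = (r+1)(3(r+1)^2 - 2(r+1) - 2),
which is the closed form with t = r+1.
Hence, by induction on t, the claim holds for every t ≥ 1.

P(t) = t(3t^2 - 2t - 2)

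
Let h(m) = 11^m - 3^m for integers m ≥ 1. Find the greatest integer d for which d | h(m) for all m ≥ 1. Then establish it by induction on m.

d = 8

Computing the first values: h(1) = 8 and h(2) = 112; gcd(8, 112) = 8, so d ≤ 8.
We prove 8 | 11^m - 3^m for all m ≥ 1 by induction on m.
Base step (m = 1): h(1) = 8 = 8·(1), so 8 | h(1).
Inductive step: assume the claim holds for m = k, i.e. 8 | h(k). Then
11^{k+1} − 3^{k+1} = 11·11^k − 3·3^k = 11·(11^k − 3^k) + (8)·3^k. The first term is divisible by 8 by the inductive hypothesis, and the second term (8)·3^k is divisible by 8 since 8 | 8. Hence 8 | h(k+1).
Hence, by induction on m, the claim holds for every m ≥ 1.
Therefore the largest such d is 8.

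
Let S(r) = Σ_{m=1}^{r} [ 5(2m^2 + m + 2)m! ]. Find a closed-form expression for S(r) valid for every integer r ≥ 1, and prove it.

We claim S(r) = (10r + 5)(r + 1)! - 5 for all r ≥ 1.
Base case (r = 1): S(1) = 25, and the closed form gives 25. They agree.
Suppose the result is true for r = m, so S(m) = (10m + 5)(m + 1)! - 5.
Then S(m+1) = S(m) + (5(2m^2 + 5m + 5)(m + 1)!) = ((10m + 5)(m + 1)! - 5) + (5(2m^2 + 5m + 5)(m + 1)!).
Simplifying, S(m+1) = (10(m+1) + 5)((m+1) + 1)! - 5,
which is the closed form with r = m+1.
By the principle of mathematical induction, the result holds for all r ≥ 1.

S(r) = (10r + 5)(r + 1)! - 5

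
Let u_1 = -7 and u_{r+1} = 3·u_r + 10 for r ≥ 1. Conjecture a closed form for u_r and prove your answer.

Computing the first terms: u_1 = -7, u_2 = -11, u_3 = -23. This suggests u_r = -2·3^(r - 1) - 5.
Base step (r = 1): the formula gives -7 = -7 = u_1.
Inductive step: assume the claim holds for r = k, so u_k = -2·3^(k - 1) - 5.
Then u_{k+1} = 3·u_k + 10 = 3·(-2·3^(k - 1) - 5) + 10 = -2·3^k - 5 = -2·3^((k+1) - 1) - 5,
which is the claimed formula at r = k+1.
By induction, the statement is established for all r ≥ 1.

u_r = -2·3^(r - 1) - 5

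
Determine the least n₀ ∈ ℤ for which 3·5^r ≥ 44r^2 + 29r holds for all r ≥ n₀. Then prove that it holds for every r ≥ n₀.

At r = 3: 375 < 483, so the inequality fails and n₀ ≥ 4. We prove 3·5^r ≥ 44r^2 + 29r for all r ≥ 4.
Base case (r = 4): 3·5^r = 1875 and 44r^2 + 29r = 820, so 1875 ≥ 820.
Inductive step: suppose the statement holds for some k ≥ 4, so 3·5^k ≥ 44k^2 + 29k.
Then 3·5^(k + 1) = 5·(3·5^k) ≥ 5·(44k^2 + 29k).
Also, for k ≥ 4 we have 5·(44k^2 + 29k) ≥ 44(k+1)^2 + 29(k+1), since 5·(44k^2 + 29k) − (44(k+1)^2 + 29(k+1)) = 176k^2 + 28k - 73, which is nonnegative for all k ≥ 4.
Combining, 3·5^(k + 1) ≥ 44(k+1)^2 + 29(k+1).
This completes the induction.
Hence the smallest such n₀ is 4.

n₀ = 4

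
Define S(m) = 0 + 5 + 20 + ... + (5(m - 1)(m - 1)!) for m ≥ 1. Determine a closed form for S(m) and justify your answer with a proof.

S(m) = 5m! - 5

We claim S(m) = 5m! - 5 for all m ≥ 1.
Base case (m = 1): S(1) = 0, and the closed form gives 0. They agree.
For the inductive step, assume it holds for an arbitrary j ≥ 1, so S(j) = 5j! - 5.
Then S(j+1) = S(j) + (5j·j!) = (5j! - 5) + (5j·j!).
Simplifying, S(j+1) = 5(j+1)! - 5,
which is the closed form with m = j+1.
By induction, the statement is established for all m ≥ 1.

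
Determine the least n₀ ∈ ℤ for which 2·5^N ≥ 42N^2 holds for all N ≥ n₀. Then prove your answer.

At N = 3: 250 < 378, so the inequality fails and n₀ ≥ 4. We prove 2·5^N ≥ 42N^2 for all N ≥ 4.
Base case (N = 4): 2·5^N = 1250 and 42N^2 = 672, so 1250 ≥ 672.
For the inductive step, assume it holds for an arbitrary i ≥ 4, so 2·5^i ≥ 42i^2.
Then 2·5^(i + 1) = 5·(2·5^i) ≥ 5·(42i^2).
Also, for i ≥ 4 we have 5·(42i^2) ≥ 42(i+1)^2, since 5 ≥ (1 + 1/i)^2 for all i ≥ 4.
Combining, 2·5^(i + 1) ≥ 42(i+1)^2.
By the principle of mathematical induction, the result holds for all N ≥ 4.
Hence the smallest such n₀ is 4.

n₀ = 4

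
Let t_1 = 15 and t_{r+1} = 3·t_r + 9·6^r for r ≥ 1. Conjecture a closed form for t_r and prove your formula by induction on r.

t_r = -3^r + 3·6^r

Computing the first terms: t_1 = 15, t_2 = 99, t_3 = 621. This suggests t_r = -3^r + 3·6^r.
For the base case r = 1: the formula gives 15 = 15 = t_1.
Inductive step: suppose the statement holds for some k ≥ 1, so t_k = -3^k + 3·6^k.
Then t_{k+1} = 3·t_k + 9·6^k = 3·(-3^k + 3·6^k) + 9·6^k = -3^(k + 1) + 3·6^(k + 1),
which is the claimed formula at r = k+1.
By the principle of mathematical induction, the result holds for all r ≥ 1.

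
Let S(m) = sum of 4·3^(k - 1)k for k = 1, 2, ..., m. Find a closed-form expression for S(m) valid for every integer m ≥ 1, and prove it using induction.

S(m) = 3^m(2m - 1) + 1

We claim S(m) = 3^m(2m - 1) + 1 for all m ≥ 1.
Base case (m = 1): S(1) = 4, and the closed form gives 4. They agree.
Inductive step: suppose the statement holds for some k ≥ 1, so S(k) = 3^k(2k - 1) + 1.
Then S(k+1) = S(k) + (4·3^k(k + 1)) = (3^k(2k - 1) + 1) + (4·3^k(k + 1)).
Simplifying, S(k+1) = 6·3^k·k + 3·3^k + 1 = 3^(k+1)(2(k+1) - 1) + 1,
which is the closed form with m = k+1.
This completes the induction.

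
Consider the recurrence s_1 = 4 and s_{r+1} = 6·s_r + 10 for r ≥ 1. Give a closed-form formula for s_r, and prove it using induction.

Computing the first terms: s_1 = 4, s_2 = 34, s_3 = 214. This suggests s_r = 6^r - 2.
Base case (r = 1): the formula gives 4 = 4 = s_1.
Suppose the result is true for r = p, so s_p = 6^p - 2.
Then s_{p+1} = 6·s_p + 10 = 6·(6^p - 2) + 10 = 6^(p + 1) - 2,
which is the claimed formula at r = p+1.
This completes the induction.

s_r = 6^r - 2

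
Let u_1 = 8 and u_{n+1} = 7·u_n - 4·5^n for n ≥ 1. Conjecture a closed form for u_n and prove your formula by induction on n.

u_n = 2·5^n - 2·7^(n - 1)

Computing the first terms: u_1 = 8, u_2 = 36, u_3 = 152. This suggests u_n = 2·5^n - 2·7^(n - 1).
Base case (n = 1): the formula gives 8 = 8 = u_1.
Suppose the result is true for n = j, so u_j = 2·5^j - 2·7^(j - 1).
Then u_{j+1} = 7·u_j - 4·5^j = 7·(2·5^j - 2·7^(j - 1)) - 4·5^j = 2·5^(j + 1) - 2·7^j = 2·5^(j+1) - 2·7^((j+1) - 1),
which is the claimed formula at n = j+1.
Hence, by induction on n, the claim holds for every n ≥ 1.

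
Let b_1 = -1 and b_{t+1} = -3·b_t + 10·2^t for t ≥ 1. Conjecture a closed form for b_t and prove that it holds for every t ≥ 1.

Computing the first terms: b_1 = -1, b_2 = 23, b_3 = -29. This suggests b_t = -5(-3)^(t - 1) + 2^(t + 1).
Base step (t = 1): the formula gives -1 = -1 = b_1.
Inductive step: suppose the statement holds for some m ≥ 1, so b_m = -5(-3)^(m - 1) + 2^(m + 1).
Then b_{m+1} = -3·b_m + 10·2^m = -3·(-5(-3)^(m - 1) + 2^(m + 1)) + 10·2^m = -5(-3)^m + 2^(m + 2) = -5(-3)^((m+1) - 1) + 2^((m+1) + 1),
which is the claimed formula at t = m+1.
This completes the induction.

b_t = -5(-3)^(t - 1) + 2^(t + 1)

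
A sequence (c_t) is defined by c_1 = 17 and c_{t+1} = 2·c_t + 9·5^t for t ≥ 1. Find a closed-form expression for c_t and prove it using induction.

Computing the first terms: c_1 = 17, c_2 = 79, c_3 = 383. This suggests c_t = 2^t + 3·5^t.
Base case (t = 1): the formula gives 17 = 17 = c_1.
Inductive step: suppose the statement holds for some i ≥ 1, so c_i = 2^i + 3·5^i.
Then c_{i+1} = 2·c_i + 9·5^i = 2·(2^i + 3·5^i) + 9·5^i = 2^(i + 1) + 3·5^(i + 1),
which is the claimed formula at t = i+1.
Hence, by induction on t, the claim holds for every t ≥ 1.

c_t = 2^t + 3·5^t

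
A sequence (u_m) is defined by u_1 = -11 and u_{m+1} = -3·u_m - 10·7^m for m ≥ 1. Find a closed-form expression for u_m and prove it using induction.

Computing the first terms: u_1 = -11, u_2 = -37, u_3 = -379. This suggests u_m = -4(-3)^(m - 1) - 7^m.
When m = 1: the formula gives -11 = -11 = u_1.
For the inductive step, assume it holds for an arbitrary i ≥ 1, so u_i = -4(-3)^(i - 1) - 7^i.
Then u_{i+1} = -3·u_i - 10·7^i = -3·(-4(-3)^(i - 1) - 7^i) - 10·7^i = -4(-3)^i - 7^(i + 1) = -4(-3)^((i+1) - 1) - 7^(i+1),
which is the claimed formula at m = i+1.
Hence, by induction on m, the claim holds for every m ≥ 1.

u_m = -4(-3)^(m - 1) - 7^m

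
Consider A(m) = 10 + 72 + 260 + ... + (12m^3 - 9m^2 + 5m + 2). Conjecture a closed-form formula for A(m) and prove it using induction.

We claim A(m) = m(3m^3 + 3m^2 + m + 3) for all m ≥ 1.
Base case (m = 1): A(1) = 10, and the closed form gives 10. They agree.
Suppose the result is true for m = p, so A(p) = p(3p^3 + 3p^2 + p + 3).
Then A(p+1) = A(p) + (12p^3 + 27p^2 + 23p + 10) = (p(3p^3 + 3p^2 + p + 3)) + (12p^3 + 27p^2 + 23p + 10).
Simplifying, A(p+1) = (p + 1)(3p^3 + 12p^2 + 16p + 10) = (p+1)(3(p+1)^3 + 3(p+1)^2 + (p+1) + 3),
which is the closed form with m = p+1.
This completes the induction.

A(m) = m(3m^3 + 3m^2 + m + 3)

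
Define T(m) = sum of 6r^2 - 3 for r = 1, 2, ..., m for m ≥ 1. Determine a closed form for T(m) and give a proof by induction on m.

We claim T(m) = m(m + 2)(2m - 1) for all m ≥ 1.
When m = 1: T(1) = 3, and the closed form gives 3. They agree.
Inductive step: assume the claim holds for m = r, so T(r) = r(2r^2 + 3r - 2).
Then T(r+1) = T(r) + (6(r + 1)^2 - 3) = (r(2r^2 + 3r - 2)) + (6(r + 1)^2 - 3).
Simplifying, T(r+1) = (r + 1)(r + 3)(2r + 1) = (r+1)((r+1) + 2)(2(r+1) - 1),
which is the closed form with m = r+1.
By induction, the statement is established for all m ≥ 1.

T(m) = m(m + 2)(2m - 1)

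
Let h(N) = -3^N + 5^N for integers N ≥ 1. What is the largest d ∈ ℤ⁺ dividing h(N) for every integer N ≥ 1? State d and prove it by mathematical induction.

d = 2

Computing the first values: h(1) = 2 and h(2) = 16; gcd(2, 16) = 2, so d ≤ 2.
We prove 2 | -3^N + 5^N for all N ≥ 1 by induction on N.
When N = 1: h(1) = 2 = 2·(1), so 2 | h(1).
Inductive step: assume the claim holds for N = p, i.e. 2 | h(p). Then
5^{p+1} − 3^{p+1} = 5·5^p − 3·3^p = 5·(5^p − 3^p) + (2)·3^p. The first term is divisible by 2 by the inductive hypothesis, and the second term (2)·3^p is divisible by 2 since 2 | 2. Hence 2 | h(p+1).
By the principle of mathematical induction, the result holds for all N ≥ 1.
Therefore the largest such d is 2.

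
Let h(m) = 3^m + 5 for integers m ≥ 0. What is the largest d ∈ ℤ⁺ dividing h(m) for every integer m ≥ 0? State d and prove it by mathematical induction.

Computing the first values: h(0) = 6 and h(1) = 8; gcd(6, 8) = 2, so d ≤ 2.
We prove 2 | 3^m + 5 for all m ≥ 0 by induction on m.
For the base case m = 0: h(0) = 6 = 2·(3), so 2 | h(0).
Suppose the result is true for m = i, i.e. 2 | h(i). Then
h(i+1) = 3^(i+1) + 5 = 3·(3^i + 5) - 10 = 3·h(i) - 10. The first term is divisible by 2 by the inductive hypothesis, and -10 is divisible by 2. Hence 2 | h(i+1).
By induction, the statement is established for all m ≥ 0.
Therefore the largest such d is 2.

d = 2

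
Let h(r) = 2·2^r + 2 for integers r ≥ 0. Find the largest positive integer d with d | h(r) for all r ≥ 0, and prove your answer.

Computing the first values: h(0) = 4 and h(1) = 6; gcd(4, 6) = 2, so d ≤ 2.
We prove 2 | 2·2^r + 2 for all r ≥ 0 by induction on r.
Base case (r = 0): h(0) = 4 = 2·(2), so 2 | h(0).
Inductive step: suppose the statement holds for some k ≥ 0, i.e. 2 | h(k). Then
h(k+1) = 2·2^(k+1) + 2 = 2·(2·2^k + 2) - 2 = 2·h(k) - 2. The first term is divisible by 2 by the inductive hypothesis, and -2 is divisible by 2. Hence 2 | h(k+1).
Hence, by induction on r, the claim holds for every r ≥ 0.
Therefore the largest such d is 2.

d = 2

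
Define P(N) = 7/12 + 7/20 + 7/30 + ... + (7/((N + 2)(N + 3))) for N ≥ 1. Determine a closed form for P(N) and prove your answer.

P(N) = 7N/(3(N + 3))

We claim P(N) = 7N/(3(N + 3)) for all N ≥ 1.
Base step (N = 1): P(1) = 7/12, and the closed form gives 7/12. They agree.
Inductive step: assume the claim holds for N = p, so P(p) = 7p/(3(p + 3)).
Then P(p+1) = P(p) + (7/((p + 3)(p + 4))) = (7p/(3(p + 3))) + (7/((p + 3)(p + 4))).
Simplifying, P(p+1) = 7(p + 1)/(3(p + 4)) = 7(p+1)/(3((p+1) + 3)),
which is the closed form with N = p+1.
By the principle of mathematical induction, the result holds for all N ≥ 1.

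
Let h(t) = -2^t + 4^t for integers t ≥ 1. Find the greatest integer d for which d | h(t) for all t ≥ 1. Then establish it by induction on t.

d = 2

Computing the first values: h(1) = 2 and h(2) = 12; gcd(2, 12) = 2, so d ≤ 2.
We prove 2 | -2^t + 4^t for all t ≥ 1 by induction on t.
For the base case t = 1: h(1) = 2 = 2·(1), so 2 | h(1).
Inductive step: assume the claim holds for t = k, i.e. 2 | h(k). Then
4^{k+1} − 2^{k+1} = 4·4^k − 2·2^k = 4·(4^k − 2^k) + (2)·2^k. The first term is divisible by 2 by the inductive hypothesis, and the second term (2)·2^k is divisible by 2 since 2 | 2. Hence 2 | h(k+1).
Hence, by induction on t, the claim holds for every t ≥ 1.
Therefore the largest such d is 2.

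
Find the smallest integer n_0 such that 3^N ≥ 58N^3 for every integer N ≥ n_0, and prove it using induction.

n_0 = 10

At N = 9: 19683 < 42282, so the inequality fails and n_0 ≥ 10. We prove 3^N ≥ 58N^3 for all N ≥ 10.
For the base case N = 10: 3^N = 59049 and 58N^3 = 58000, so 59049 ≥ 58000.
Suppose the result is true for N = i, so 3^i ≥ 58i^3.
Then 3^(i + 1) = 3·(3^i) ≥ 3·(58i^3).
Also, for i ≥ 10 we have 3·(58i^3) ≥ 58(i+1)^3, since 3 ≥ (1 + 1/i)^3 for all i ≥ 10.
Combining, 3^(i + 1) ≥ 58(i+1)^3.
By induction, the statement is established for all N ≥ 10.
Hence the smallest such n_0 is 10.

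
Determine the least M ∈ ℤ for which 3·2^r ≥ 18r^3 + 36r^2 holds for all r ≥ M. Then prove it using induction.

At r = 14: 49152 < 56448, so the inequality fails and M ≥ 15. We prove 3·2^r ≥ 18r^3 + 36r^2 for all r ≥ 15.
For the base case r = 15: 3·2^r = 98304 and 18r^3 + 36r^2 = 68850, so 98304 ≥ 68850.
Inductive step: suppose the statement holds for some m ≥ 15, so 3·2^m ≥ 18m^3 + 36m^2.
Then 3·2^(m + 1) = 2·(3·2^m) ≥ 2·(18m^3 + 36m^2).
Also, for m ≥ 15 we have 2·(18m^3 + 36m^2) ≥ 18(m+1)^3 + 36(m+1)^2, since 2·(18m^3 + 36m^2) − (18(m+1)^3 + 36(m+1)^2) = 18m^3 - 18m^2 - 126m - 54, which is nonnegative for all m ≥ 15.
Combining, 3·2^(m + 1) ≥ 18(m+1)^3 + 36(m+1)^2.
This completes the induction.
Hence the smallest such M is 15.

M = 15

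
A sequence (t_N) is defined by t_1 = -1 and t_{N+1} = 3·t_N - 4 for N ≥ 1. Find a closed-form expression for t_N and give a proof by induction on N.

t_N = -3^N + 2

Computing the first terms: t_1 = -1, t_2 = -7, t_3 = -25. This suggests t_N = -3^N + 2.
Base case (N = 1): the formula gives -1 = -1 = t_1.
Inductive step: assume the claim holds for N = p, so t_p = -3^p + 2.
Then t_{p+1} = 3·t_p - 4 = 3·(-3^p + 2) - 4 = -3^(p + 1) + 2,
which is the claimed formula at N = p+1.
This completes the induction.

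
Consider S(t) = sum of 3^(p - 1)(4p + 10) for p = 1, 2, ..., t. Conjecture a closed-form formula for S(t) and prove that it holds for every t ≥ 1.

S(t) = 2·3^t(t + 2) - 4

We claim S(t) = 2·3^t(t + 2) - 4 for all t ≥ 1.
When t = 1: S(1) = 14, and the closed form gives 14. They agree.
Suppose the result is true for t = p, so S(p) = 2·3^p(p + 2) - 4.
Then S(p+1) = S(p) + (3^p(4p + 14)) = (2·3^p(p + 2) - 4) + (3^p(4p + 14)).
Simplifying, S(p+1) = 6·3^p·p + 18·3^p - 4 = 2·3^(p+1)((p+1) + 2) - 4,
which is the closed form with t = p+1.
By induction, the statement is established for all t ≥ 1.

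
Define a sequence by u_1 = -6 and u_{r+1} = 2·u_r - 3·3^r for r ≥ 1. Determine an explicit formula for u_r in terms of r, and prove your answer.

Computing the first terms: u_1 = -6, u_2 = -21, u_3 = -69. This suggests u_r = 3·2^(r - 1) - 3^(r + 1).
For the base case r = 1: the formula gives -6 = -6 = u_1.
Inductive step: suppose the statement holds for some m ≥ 1, so u_m = 3·2^(m - 1) - 3^(m + 1).
Then u_{m+1} = 2·u_m - 3·3^m = 2·(3·2^(m - 1) - 3^(m + 1)) - 3·3^m = 3·2^m - 3^(m + 2) = 3·2^((m+1) - 1) - 3^((m+1) + 1),
which is the claimed formula at r = m+1.
By the principle of mathematical induction, the result holds for all r ≥ 1.

u_r = 3·2^(r - 1) - 3^(r + 1)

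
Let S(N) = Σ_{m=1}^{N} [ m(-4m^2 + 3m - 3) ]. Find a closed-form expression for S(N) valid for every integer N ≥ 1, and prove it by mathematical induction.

We claim S(N) = -N(N + 1)(N^2 + 1) for all N ≥ 1.
For the base case N = 1: S(1) = -4, and the closed form gives -4. They agree.
Inductive step: assume the claim holds for N = m, so S(m) = m(-m^3 - m^2 - m - 1).
Then S(m+1) = S(m) + ((m + 1)(3m - 4(m + 1)^2)) = (m(-m^3 - m^2 - m - 1)) + ((m + 1)(3m - 4(m + 1)^2)).
Simplifying, S(m+1) = -(m + 1)(m + 2)(m^2 + 2m + 2) = -(m+1)((m+1) + 1)((m+1)^2 + 1),
which is the closed form with N = m+1.
By induction, the statement is established for all N ≥ 1.

S(N) = -N(N + 1)(N^2 + 1)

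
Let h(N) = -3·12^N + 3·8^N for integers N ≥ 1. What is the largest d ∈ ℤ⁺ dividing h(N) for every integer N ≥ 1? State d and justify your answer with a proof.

Computing the first values: h(1) = -12 and h(2) = -240; gcd(-12, -240) = 12, so d ≤ 12.
We prove 12 | -3·12^N + 3·8^N for all N ≥ 1 by induction on N.
Base case (N = 1): h(1) = -12 = 12·(-1), so 12 | h(1).
Inductive step: suppose the statement holds for some p ≥ 1, i.e. 12 | h(p). Then
h(p+1) − 12·h(p) = (-3·12^(p+1) + 3·8^(p+1)) − 12·(-3·12^p + 3·8^p) = (3)·8^p·(8 − 12) = (-12)·8^p. Since 12 | h(p) by the inductive hypothesis, 12 | 12·h(p); and 12 | -12 since -12 = 12·-1. Therefore 12 | h(p+1).
By the principle of mathematical induction, the result holds for all N ≥ 1.
Therefore the largest such d is 12.

d = 12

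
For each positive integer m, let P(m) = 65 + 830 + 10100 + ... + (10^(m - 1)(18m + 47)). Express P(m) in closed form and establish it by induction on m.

P(m) = 10^m(2m + 5) - 5

We claim P(m) = 10^m(2m + 5) - 5 for all m ≥ 1.
Base step (m = 1): P(1) = 65, and the closed form gives 65. They agree.
Inductive step: assume the claim holds for m = j, so P(j) = 10^j(2j + 5) - 5.
Then P(j+1) = P(j) + (10^j(18j + 65)) = (10^j(2j + 5) - 5) + (10^j(18j + 65)).
Simplifying, P(j+1) = 20·10^j·j + 70·10^j - 5 = 10^(j+1)(2(j+1) + 5) - 5,
which is the closed form with m = j+1.
This completes the induction.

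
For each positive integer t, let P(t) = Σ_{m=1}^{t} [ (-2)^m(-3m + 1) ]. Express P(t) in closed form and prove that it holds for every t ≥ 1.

We claim P(t) = (-2)^(t + 1)t for all t ≥ 1.
When t = 1: P(1) = 4, and the closed form gives 4. They agree.
Inductive step: suppose the statement holds for some m ≥ 1, so P(m) = (-2)^(m + 1)m.
Then P(m+1) = P(m) + (2(-2)^m(3m + 2)) = ((-2)^(m + 1)m) + (2(-2)^m(3m + 2)).
Simplifying, P(m+1) = (-2)^(m + 2)(m + 1) = (-2)^((m+1) + 1)(m+1),
which is the closed form with t = m+1.
This completes the induction.

P(t) = (-2)^(t + 1)t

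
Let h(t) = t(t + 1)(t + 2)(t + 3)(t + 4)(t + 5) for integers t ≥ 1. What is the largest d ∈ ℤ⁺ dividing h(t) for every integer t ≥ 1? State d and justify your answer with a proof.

d = 720

Computing the first values: h(1) = 720 and h(2) = 5040; gcd(720, 5040) = 720, so d ≤ 720.
We prove 720 | t(t + 1)(t + 2)(t + 3)(t + 4)(t + 5) for all t ≥ 1 by induction on t.
When t = 1: h(1) = 720 = 720·(1), so 720 | h(1).
Inductive step: suppose the statement holds for some j ≥ 1, i.e. 720 | h(j). Then
h(j+1) − h(j) = (j+1)·(j+2)·(j+3)·(j+4)·(j+5)·(j+6) − j·(j+1)·(j+2)·(j+3)·(j+4)·(j+5) = (j+1)·(j+2)·(j+3)·(j+4)·(j+5)·[(j+6) − j] = 6·(j+1)·(j+2)·(j+3)·(j+4)·(j+5). The product of 5 consecutive integers is divisible by (5)! = 120, so h(j+1) − h(j) is divisible by 6·120 = 720. By the inductive hypothesis 720 | h(j), hence 720 | h(j+1).
By the principle of mathematical induction, the result holds for all t ≥ 1.
Therefore the largest such d is 720.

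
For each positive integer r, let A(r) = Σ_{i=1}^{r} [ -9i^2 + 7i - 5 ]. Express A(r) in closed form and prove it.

A(r) = -r(3r^2 + r + 3)

We claim A(r) = -r(3r^2 + r + 3) for all r ≥ 1.
Base step (r = 1): A(1) = -7, and the closed form gives -7. They agree.
For the inductive step, assume it holds for an arbitrary i ≥ 1, so A(i) = i(-3i^2 - i - 3).
Then A(i+1) = A(i) + (7i - 9(i + 1)^2 + 2) = (i(-3i^2 - i - 3)) + (7i - 9(i + 1)^2 + 2).
Simplifying, A(i+1) = -(i + 1)(3i^2 + 7i + 7) = -(i+1)(3(i+1)^2 + (i+1) + 3),
which is the closed form with r = i+1.
By induction, the statement is established for all r ≥ 1.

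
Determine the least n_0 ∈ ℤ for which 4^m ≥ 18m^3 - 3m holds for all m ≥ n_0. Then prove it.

n_0 = 6

At m = 5: 1024 < 2235, so the inequality fails and n_0 ≥ 6. We prove 4^m ≥ 18m^3 - 3m for all m ≥ 6.
Base case (m = 6): 4^m = 4096 and 18m^3 - 3m = 3870, so 4096 ≥ 3870.
For the inductive step, assume it holds for an arbitrary r ≥ 6, so 4^r ≥ 18r^3 - 3r.
Then 4^(r + 1) = 4·(4^r) ≥ 4·(18r^3 - 3r).
Also, for r ≥ 6 we have 4·(18r^3 - 3r) ≥ 18(r+1)^3 - 3(r+1), since 4·(18r^3 - 3r) − (18(r+1)^3 - 3(r+1)) = 54r^3 - 54r^2 - 63r - 15, which is nonnegative for all r ≥ 6.
Combining, 4^(r + 1) ≥ 18(r+1)^3 - 3(r+1).
By induction, the statement is established for all m ≥ 6.
Hence the smallest such n_0 is 6.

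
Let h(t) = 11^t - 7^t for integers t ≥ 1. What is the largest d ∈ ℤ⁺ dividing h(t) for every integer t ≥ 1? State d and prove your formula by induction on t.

Computing the first values: h(1) = 4 and h(2) = 72; gcd(4, 72) = 4, so d ≤ 4.
We prove 4 | 11^t - 7^t for all t ≥ 1 by induction on t.
Base case (t = 1): h(1) = 4 = 4·(1), so 4 | h(1).
Inductive step: assume the claim holds for t = k, i.e. 4 | h(k). Then
11^{k+1} − 7^{k+1} = 11·11^k − 7·7^k = 11·(11^k − 7^k) + (4)·7^k. The first term is divisible by 4 by the inductive hypothesis, and the second term (4)·7^k is divisible by 4 since 4 | 4. Hence 4 | h(k+1).
By induction, the statement is established for all t ≥ 1.
Therefore the largest such d is 4.

d = 4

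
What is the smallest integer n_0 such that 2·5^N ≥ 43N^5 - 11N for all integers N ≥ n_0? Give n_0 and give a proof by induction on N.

At N = 8: 781250 < 1408936, so the inequality fails and n_0 ≥ 9. We prove 2·5^N ≥ 43N^5 - 11N for all N ≥ 9.
For the base case N = 9: 2·5^N = 3906250 and 43N^5 - 11N = 2539008, so 3906250 ≥ 2539008.
Suppose the result is true for N = m, so 2·5^m ≥ 43m^5 - 11m.
Then 2·5^(m + 1) = 5·(2·5^m) ≥ 5·(43m^5 - 11m).
Also, for m ≥ 9 we have 5·(43m^5 - 11m) ≥ 43(m+1)^5 - 11(m+1), since 5·(43m^5 - 11m) − (43(m+1)^5 - 11(m+1)) = 172m^5 - 215m^4 - 430m^3 - 430m^2 - 259m - 32, which is nonnegative for all m ≥ 9.
Combining, 2·5^(m + 1) ≥ 43(m+1)^5 - 11(m+1).
By induction, the statement is established for all N ≥ 9.
Hence the smallest such n_0 is 9.

n_0 = 9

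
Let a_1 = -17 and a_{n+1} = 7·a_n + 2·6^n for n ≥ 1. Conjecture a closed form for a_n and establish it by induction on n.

a_n = -2·6^n - 5·7^(n - 1)

Computing the first terms: a_1 = -17, a_2 = -107, a_3 = -677. This suggests a_n = -2·6^n - 5·7^(n - 1).
When n = 1: the formula gives -17 = -17 = a_1.
Inductive step: suppose the statement holds for some p ≥ 1, so a_p = -2·6^p - 5·7^(p - 1).
Then a_{p+1} = 7·a_p + 2·6^p = 7·(-2·6^p - 5·7^(p - 1)) + 2·6^p = -2·6^(p + 1) - 5·7^p = -2·6^(p+1) - 5·7^((p+1) - 1),
which is the claimed formula at n = p+1.
Hence, by induction on n, the claim holds for every n ≥ 1.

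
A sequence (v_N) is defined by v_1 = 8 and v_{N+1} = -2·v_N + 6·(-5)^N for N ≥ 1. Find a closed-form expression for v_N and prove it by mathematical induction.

Computing the first terms: v_1 = 8, v_2 = -46, v_3 = 242. This suggests v_N = (-2)^N - 2(-5)^N.
When N = 1: the formula gives 8 = 8 = v_1.
Suppose the result is true for N = i, so v_i = (-2)^i - 2(-5)^i.
Then v_{i+1} = -2·v_i + 6·(-5)^i = -2·((-2)^i - 2(-5)^i) + 6·(-5)^i = (-2)^(i + 1) - 2(-5)^(i + 1),
which is the claimed formula at N = i+1.
Hence, by induction on N, the claim holds for every N ≥ 1.

v_N = (-2)^N - 2(-5)^N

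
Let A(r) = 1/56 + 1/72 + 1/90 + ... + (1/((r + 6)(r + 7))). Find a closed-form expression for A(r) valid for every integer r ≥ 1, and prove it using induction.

We claim A(r) = r/(7(r + 7)) for all r ≥ 1.
For the base case r = 1: A(1) = 1/56, and the closed form gives 1/56. They agree.
Inductive step: assume the claim holds for r = k, so A(k) = k/(7(k + 7)).
Then A(k+1) = A(k) + (1/((k + 7)(k + 8))) = (k/(7(k + 7))) + (1/((k + 7)(k + 8))).
Simplifying, A(k+1) = (k + 1)/(7(k + 8)) = (k+1)/(7((k+1) + 7)),
which is the closed form with r = k+1.
Hence, by induction on r, the claim holds for every r ≥ 1.

A(r) = r/(7(r + 7))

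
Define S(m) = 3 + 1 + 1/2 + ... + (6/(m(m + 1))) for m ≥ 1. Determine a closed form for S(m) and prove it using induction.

We claim S(m) = 6m/(m + 1) for all m ≥ 1.
Base step (m = 1): S(1) = 3, and the closed form gives 3. They agree.
Inductive step: suppose the statement holds for some p ≥ 1, so S(p) = 6p/(p + 1).
Then S(p+1) = S(p) + (6/((p + 1)(p + 2))) = (6p/(p + 1)) + (6/((p + 1)(p + 2))).
Simplifying, S(p+1) = 6(p + 1)/(p + 2) = 6(p+1)/((p+1) + 1),
which is the closed form with m = p+1.
This completes the induction.

S(m) = 6m/(m + 1)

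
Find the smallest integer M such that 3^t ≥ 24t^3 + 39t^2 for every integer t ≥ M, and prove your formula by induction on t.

M = 10

At t = 9: 19683 < 20655, so the inequality fails and M ≥ 10. We prove 3^t ≥ 24t^3 + 39t^2 for all t ≥ 10.
For the base case t = 10: 3^t = 59049 and 24t^3 + 39t^2 = 27900, so 59049 ≥ 27900.
Inductive step: assume the claim holds for t = k, so 3^k ≥ 24k^3 + 39k^2.
Then 3^(k + 1) = 3·(3^k) ≥ 3·(24k^3 + 39k^2).
Also, for k ≥ 10 we have 3·(24k^3 + 39k^2) ≥ 24(k+1)^3 + 39(k+1)^2, since 3·(24k^3 + 39k^2) − (24(k+1)^3 + 39(k+1)^2) = 48k^3 + 6k^2 - 150k - 63, which is nonnegative for all k ≥ 10.
Combining, 3^(k + 1) ≥ 24(k+1)^3 + 39(k+1)^2.
This completes the induction.
Hence the smallest such M is 10.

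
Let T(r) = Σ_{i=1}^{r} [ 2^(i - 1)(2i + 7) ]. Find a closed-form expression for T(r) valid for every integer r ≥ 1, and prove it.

We claim T(r) = 2^r(2r + 5) - 5 for all r ≥ 1.
For the base case r = 1: T(1) = 9, and the closed form gives 9. They agree.
Suppose the result is true for r = i, so T(i) = 2^i(2i + 5) - 5.
Then T(i+1) = T(i) + (2^i(2i + 9)) = (2^i(2i + 5) - 5) + (2^i(2i + 9)).
Simplifying, T(i+1) = 4·2^i·i + 14·2^i - 5 = 2^(i+1)(2(i+1) + 5) - 5,
which is the closed form with r = i+1.
By the principle of mathematical induction, the result holds for all r ≥ 1.

T(r) = 2^r(2r + 5) - 5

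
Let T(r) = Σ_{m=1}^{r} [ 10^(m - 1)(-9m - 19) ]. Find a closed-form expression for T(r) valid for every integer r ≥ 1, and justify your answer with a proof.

We claim T(r) = -10^r(r + 2) + 2 for all r ≥ 1.
Base case (r = 1): T(1) = -28, and the closed form gives -28. They agree.
Inductive step: assume the claim holds for r = m, so T(m) = -10^m(m + 2) + 2.
Then T(m+1) = T(m) + (10^m(-9m - 28)) = (-10^m(m + 2) + 2) + (10^m(-9m - 28)).
Simplifying, T(m+1) = -10·10^m·m - 30·10^m + 2 = -10^(m+1)((m+1) + 2) + 2,
which is the closed form with r = m+1.
By induction, the statement is established for all r ≥ 1.

T(r) = -10^r(r + 2) + 2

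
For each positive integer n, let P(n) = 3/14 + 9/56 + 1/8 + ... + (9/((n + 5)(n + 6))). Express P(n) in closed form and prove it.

We claim P(n) = 3n/(2(n + 6)) for all n ≥ 1.
Base case (n = 1): P(1) = 3/14, and the closed form gives 3/14. They agree.
Suppose the result is true for n = m, so P(m) = 3m/(2(m + 6)).
Then P(m+1) = P(m) + (9/((m + 6)(m + 7))) = (3m/(2(m + 6))) + (9/((m + 6)(m + 7))).
Simplifying, P(m+1) = 3(m + 1)/(2(m + 7)) = 3(m+1)/(2((m+1) + 6)),
which is the closed form with n = m+1.
By the principle of mathematical induction, the result holds for all n ≥ 1.

P(n) = 3n/(2(n + 6))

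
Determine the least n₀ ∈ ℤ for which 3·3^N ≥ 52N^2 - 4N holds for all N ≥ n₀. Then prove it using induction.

At N = 5: 729 < 1280, so the inequality fails and n₀ ≥ 6. We prove 3·3^N ≥ 52N^2 - 4N for all N ≥ 6.
When N = 6: 3·3^N = 2187 and 52N^2 - 4N = 1848, so 2187 ≥ 1848.
Suppose the result is true for N = m, so 3·3^m ≥ 52m^2 - 4m.
Then 3·3^(m + 1) = 3·(3·3^m) ≥ 3·(52m^2 - 4m).
Also, for m ≥ 6 we have 3·(52m^2 - 4m) ≥ 52(m+1)^2 - 4(m+1), since 3·(52m^2 - 4m) − (52(m+1)^2 - 4(m+1)) = 104m^2 - 112m - 48, which is nonnegative for all m ≥ 6.
Combining, 3·3^(m + 1) ≥ 52(m+1)^2 - 4(m+1).
By induction, the statement is established for all N ≥ 6.
Hence the smallest such n₀ is 6.

n₀ = 6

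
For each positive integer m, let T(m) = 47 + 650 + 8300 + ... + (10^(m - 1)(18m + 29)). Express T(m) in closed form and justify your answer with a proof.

We claim T(m) = 10^m(2m + 3) - 3 for all m ≥ 1.
When m = 1: T(1) = 47, and the closed form gives 47. They agree.
Inductive step: assume the claim holds for m = r, so T(r) = 10^r(2r + 3) - 3.
Then T(r+1) = T(r) + (10^r(18r + 47)) = (10^r(2r + 3) - 3) + (10^r(18r + 47)).
Simplifying, T(r+1) = 20·10^r·r + 50·10^r - 3 = 10^(r+1)(2(r+1) + 3) - 3,
which is the closed form with m = r+1.
By induction, the statement is established for all m ≥ 1.

T(m) = 10^m(2m + 3) - 3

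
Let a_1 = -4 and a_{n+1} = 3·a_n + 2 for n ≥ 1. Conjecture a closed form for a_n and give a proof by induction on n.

Computing the first terms: a_1 = -4, a_2 = -10, a_3 = -28. This suggests a_n = -3^n - 1.
For the base case n = 1: the formula gives -4 = -4 = a_1.
For the inductive step, assume it holds for an arbitrary p ≥ 1, so a_p = -3^p - 1.
Then a_{p+1} = 3·a_p + 2 = 3·(-3^p - 1) + 2 = -3^(p + 1) - 1,
which is the claimed formula at n = p+1.
By the principle of mathematical induction, the result holds for all n ≥ 1.

a_n = -3^n - 1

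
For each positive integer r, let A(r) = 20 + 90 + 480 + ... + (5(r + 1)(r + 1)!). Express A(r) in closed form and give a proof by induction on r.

We claim A(r) = 5(r + 2)! - 10 for all r ≥ 1.
Base step (r = 1): A(1) = 20, and the closed form gives 20. They agree.
For the inductive step, assume it holds for an arbitrary j ≥ 1, so A(j) = 5(j + 2)! - 10.
Then A(j+1) = A(j) + (5(j + 2)(j + 2)!) = (5(j + 2)! - 10) + (5(j + 2)(j + 2)!).
Simplifying, A(j+1) = 5((j+1) + 2)! - 10,
which is the closed form with r = j+1.
By the principle of mathematical induction, the result holds for all r ≥ 1.

A(r) = 5(r + 2)! - 10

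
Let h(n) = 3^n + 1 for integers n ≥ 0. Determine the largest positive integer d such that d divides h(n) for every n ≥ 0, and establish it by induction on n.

d = 2

Computing the first values: h(0) = 2 and h(1) = 4; gcd(2, 4) = 2, so d ≤ 2.
We prove 2 | 3^n + 1 for all n ≥ 0 by induction on n.
When n = 0: h(0) = 2 = 2·(1), so 2 | h(0).
Inductive step: assume the claim holds for n = r, i.e. 2 | h(r). Then
h(r+1) = 3^(r+1) + 1 = 3·(3^r + 1) - 2 = 3·h(r) - 2. The first term is divisible by 2 by the inductive hypothesis, and -2 is divisible by 2. Hence 2 | h(r+1).
By induction, the statement is established for all n ≥ 0.
Therefore the largest such d is 2.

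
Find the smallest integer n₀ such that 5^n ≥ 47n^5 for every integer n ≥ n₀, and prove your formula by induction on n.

n₀ = 10

At n = 9: 1953125 < 2775303, so the inequality fails and n₀ ≥ 10. We prove 5^n ≥ 47n^5 for all n ≥ 10.
For the base case n = 10: 5^n = 9765625 and 47n^5 = 4700000, so 9765625 ≥ 4700000.
Suppose the result is true for n = m, so 5^m ≥ 47m^5.
Then 5^(m + 1) = 5·(5^m) ≥ 5·(47m^5).
Also, for m ≥ 10 we have 5·(47m^5) ≥ 47(m+1)^5, since 5 ≥ (1 + 1/m)^5 for all m ≥ 10.
Combining, 5^(m + 1) ≥ 47(m+1)^5.
By induction, the statement is established for all n ≥ 10.
Hence the smallest such n₀ is 10.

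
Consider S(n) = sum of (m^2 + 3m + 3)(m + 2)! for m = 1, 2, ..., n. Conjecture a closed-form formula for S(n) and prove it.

S(n) = (n + 1)(n + 3)! - 6

We claim S(n) = (n + 1)(n + 3)! - 6 for all n ≥ 1.
Base case (n = 1): S(1) = 42, and the closed form gives 42. They agree.
Inductive step: assume the claim holds for n = m, so S(m) = (m + 1)(m + 3)! - 6.
Then S(m+1) = S(m) + ((m^2 + 5m + 7)(m + 3)!) = ((m + 1)(m + 3)! - 6) + ((m^2 + 5m + 7)(m + 3)!).
Simplifying, S(m+1) = ((m+1) + 1)((m+1) + 3)! - 6,
which is the closed form with n = m+1.
By the principle of mathematical induction, the result holds for all n ≥ 1.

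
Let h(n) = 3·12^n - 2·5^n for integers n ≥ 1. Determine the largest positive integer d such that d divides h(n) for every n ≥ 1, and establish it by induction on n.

d = 2

Computing the first values: h(1) = 26 and h(2) = 382; gcd(26, 382) = 2, so d ≤ 2.
We prove 2 | 3·12^n - 2·5^n for all n ≥ 1 by induction on n.
When n = 1: h(1) = 26 = 2·(13), so 2 | h(1).
Inductive step: suppose the statement holds for some r ≥ 1, i.e. 2 | h(r). Then
h(r+1) − 12·h(r) = (3·12^(r+1) - 2·5^(r+1)) − 12·(3·12^r - 2·5^r) = (-2)·5^r·(5 − 12) = (14)·5^r. Since 2 | h(r) by the inductive hypothesis, 2 | 12·h(r); and 2 | 14 since 14 = 2·7. Therefore 2 | h(r+1).
By the principle of mathematical induction, the result holds for all n ≥ 1.
Therefore the largest such d is 2.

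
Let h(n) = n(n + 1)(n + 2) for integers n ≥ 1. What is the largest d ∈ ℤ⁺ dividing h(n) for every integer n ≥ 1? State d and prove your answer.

d = 6

Computing the first values: h(1) = 6 and h(2) = 24; gcd(6, 24) = 6, so d ≤ 6.
We prove 6 | n(n + 1)(n + 2) for all n ≥ 1 by induction on n.
When n = 1: h(1) = 6 = 6·(1), so 6 | h(1).
Suppose the result is true for n = r, i.e. 6 | h(r). Then
h(r+1) − h(r) = (r+1)·(r+2)·(r+3) − r·(r+1)·(r+2) = (r+1)·(r+2)·[(r+3) − r] = 3·(r+1)·(r+2). The product of 2 consecutive integers is divisible by (2)! = 2, so h(r+1) − h(r) is divisible by 3·2 = 6. By the inductive hypothesis 6 | h(r), hence 6 | h(r+1).
By the principle of mathematical induction, the result holds for all n ≥ 1.
Therefore the largest such d is 6.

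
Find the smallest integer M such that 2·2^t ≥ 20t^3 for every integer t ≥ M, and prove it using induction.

M = 16

At t = 15: 65536 < 67500, so the inequality fails and M ≥ 16. We prove 2·2^t ≥ 20t^3 for all t ≥ 16.
For the base case t = 16: 2·2^t = 131072 and 20t^3 = 81920, so 131072 ≥ 81920.
Inductive step: suppose the statement holds for some p ≥ 16, so 2·2^p ≥ 20p^3.
Then 2·2^(p + 1) = 2·(2·2^p) ≥ 2·(20p^3).
Also, for p ≥ 16 we have 2·(20p^3) ≥ 20(p+1)^3, since 2 ≥ (1 + 1/p)^3 for all p ≥ 16.
Combining, 2·2^(p + 1) ≥ 20(p+1)^3.
Hence, by induction on t, the claim holds for every t ≥ 16.
Hence the smallest such M is 16.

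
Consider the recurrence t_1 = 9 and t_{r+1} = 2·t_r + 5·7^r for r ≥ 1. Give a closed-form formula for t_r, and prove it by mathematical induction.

Computing the first terms: t_1 = 9, t_2 = 53, t_3 = 351. This suggests t_r = 2^r + 7^r.
For the base case r = 1: the formula gives 9 = 9 = t_1.
Suppose the result is true for r = m, so t_m = 2^m + 7^m.
Then t_{m+1} = 2·t_m + 5·7^m = 2·(2^m + 7^m) + 5·7^m = 2^(m + 1) + 7^(m + 1),
which is the claimed formula at r = m+1.
By the principle of mathematical induction, the result holds for all r ≥ 1.

t_r = 2^r + 7^r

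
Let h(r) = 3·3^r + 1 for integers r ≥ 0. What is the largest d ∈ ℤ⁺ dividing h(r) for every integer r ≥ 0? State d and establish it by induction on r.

Computing the first values: h(0) = 4 and h(1) = 10; gcd(4, 10) = 2, so d ≤ 2.
We prove 2 | 3·3^r + 1 for all r ≥ 0 by induction on r.
When r = 0: h(0) = 4 = 2·(2), so 2 | h(0).
Inductive step: assume the claim holds for r = k, i.e. 2 | h(k). Then
h(k+1) = 3·3^(k+1) + 1 = 3·(3·3^k + 1) - 2 = 3·h(k) - 2. The first term is divisible by 2 by the inductive hypothesis, and -2 is divisible by 2. Hence 2 | h(k+1).
By the principle of mathematical induction, the result holds for all r ≥ 0.
Therefore the largest such d is 2.

d = 2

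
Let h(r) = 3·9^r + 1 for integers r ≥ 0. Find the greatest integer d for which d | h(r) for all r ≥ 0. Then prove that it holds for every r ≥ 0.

d = 4

Computing the first values: h(0) = 4 and h(1) = 28; gcd(4, 28) = 4, so d ≤ 4.
We prove 4 | 3·9^r + 1 for all r ≥ 0 by induction on r.
When r = 0: h(0) = 4 = 4·(1), so 4 | h(0).
Suppose the result is true for r = i, i.e. 4 | h(i). Then
h(i+1) = 3·9^(i+1) + 1 = 9·(3·9^i + 1) - 8 = 9·h(i) - 8. The first term is divisible by 4 by the inductive hypothesis, and -8 is divisible by 4. Hence 4 | h(i+1).
Hence, by induction on r, the claim holds for every r ≥ 0.
Therefore the largest such d is 4.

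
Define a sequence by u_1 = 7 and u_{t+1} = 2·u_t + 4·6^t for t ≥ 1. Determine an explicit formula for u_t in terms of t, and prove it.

Computing the first terms: u_1 = 7, u_2 = 38, u_3 = 220. This suggests u_t = 2^(t - 1) + 6^t.
When t = 1: the formula gives 7 = 7 = u_1.
Inductive step: suppose the statement holds for some p ≥ 1, so u_p = 2^(p - 1) + 6^p.
Then u_{p+1} = 2·u_p + 4·6^p = 2·(2^(p - 1) + 6^p) + 4·6^p = 2^p + 6^(p + 1) = 2^((p+1) - 1) + 6^(p+1),
which is the claimed formula at t = p+1.
Hence, by induction on t, the claim holds for every t ≥ 1.

u_t = 2^(t - 1) + 6^t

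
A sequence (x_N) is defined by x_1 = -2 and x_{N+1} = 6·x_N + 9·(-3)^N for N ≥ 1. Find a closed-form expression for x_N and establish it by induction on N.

Computing the first terms: x_1 = -2, x_2 = -39, x_3 = -153. This suggests x_N = -(-3)^N - 5·6^(N - 1).
Base step (N = 1): the formula gives -2 = -2 = x_1.
Suppose the result is true for N = m, so x_m = -(-3)^m - 5·6^(m - 1).
Then x_{m+1} = 6·x_m + 9·(-3)^m = 6·(-(-3)^m - 5·6^(m - 1)) + 9·(-3)^m = -(-3)^(m + 1) - 5·6^m = -(-3)^(m+1) - 5·6^((m+1) - 1),
which is the claimed formula at N = m+1.
This completes the induction.

x_N = -(-3)^N - 5·6^(N - 1)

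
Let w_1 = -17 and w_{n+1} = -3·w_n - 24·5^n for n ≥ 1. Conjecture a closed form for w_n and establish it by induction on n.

Computing the first terms: w_1 = -17, w_2 = -69, w_3 = -393. This suggests w_n = -2(-3)^(n - 1) - 3·5^n.
When n = 1: the formula gives -17 = -17 = w_1.
For the inductive step, assume it holds for an arbitrary i ≥ 1, so w_i = -2(-3)^(i - 1) - 3·5^i.
Then w_{i+1} = -3·w_i - 24·5^i = -3·(-2(-3)^(i - 1) - 3·5^i) - 24·5^i = -2(-3)^i - 3·5^(i + 1) = -2(-3)^((i+1) - 1) - 3·5^(i+1),
which is the claimed formula at n = i+1.
Hence, by induction on n, the claim holds for every n ≥ 1.

w_n = -2(-3)^(n - 1) - 3·5^n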